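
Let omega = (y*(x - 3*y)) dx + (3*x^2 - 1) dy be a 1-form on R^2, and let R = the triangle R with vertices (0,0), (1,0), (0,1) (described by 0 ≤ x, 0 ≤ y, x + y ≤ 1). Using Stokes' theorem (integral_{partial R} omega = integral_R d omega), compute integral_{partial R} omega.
integral_(partial R) omega = 11/6

Stokes: integral_partial_R omega = integral_R d omega with d omega = (∂Q/∂x - ∂P/∂y) dx ∧ dy.
  ∂Q/∂x = 6*x
  ∂P/∂y = x - 6*y
  integrand = ∂Q/∂x - ∂P/∂y = 5*x + 6*y.
Integrating over R: integral_0^1 integral_0^{1-x} (5*x + 6*y) dy dx = 11/6.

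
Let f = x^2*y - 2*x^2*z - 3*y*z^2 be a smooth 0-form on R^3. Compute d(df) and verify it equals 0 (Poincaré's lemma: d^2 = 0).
d(df) = 0

Step 1: df = sum_i (∂f/∂x_i) dx_i = (2*x*(y - 2*z)) dx + (x^2 - 3*z^2) dy + (-2*x^2 - 6*y*z) dz.
Step 2: Apply d again. Using the 1-form formula, the coefficient of dx ∧ dy in d(df) is ∂^2 f/∂x ∂y - ∂^2 f/∂y ∂x = (2*x) - (2*x) = 0 (equality of mixed partials for smooth f).
Similarly for dx ∧ dz and dy ∧ dz — all coefficients vanish. So d(df) = 0.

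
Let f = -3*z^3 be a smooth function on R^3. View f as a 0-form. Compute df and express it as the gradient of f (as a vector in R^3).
df = (0) dx + (0) dy + (-9*z^2) dz; grad f = (0, 0, -9*z^2)

For a 0-form f, d f = (∂f/∂x) dx + (∂f/∂y) dy + (∂f/∂z) dz. The components of the vector representation are exactly the entries of grad f in Cartesian coordinates:
  ∂f/∂x = 0
  ∂f/∂y = 0
  ∂f/∂z = -9*z^2.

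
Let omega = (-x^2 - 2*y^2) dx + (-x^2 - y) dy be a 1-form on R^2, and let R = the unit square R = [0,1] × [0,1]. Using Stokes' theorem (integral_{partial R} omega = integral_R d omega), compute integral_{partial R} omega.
integral_(partial R) omega = 1

Stokes: integral_partial_R omega = integral_R d omega with d omega = (∂Q/∂x - ∂P/∂y) dx ∧ dy.
  ∂Q/∂x = -2*x
  ∂P/∂y = -4*y
  integrand = ∂Q/∂x - ∂P/∂y = -2*x + 4*y.
Integrating over R: integral_0^1 integral_0^1 (-2*x + 4*y) dx dy = 1.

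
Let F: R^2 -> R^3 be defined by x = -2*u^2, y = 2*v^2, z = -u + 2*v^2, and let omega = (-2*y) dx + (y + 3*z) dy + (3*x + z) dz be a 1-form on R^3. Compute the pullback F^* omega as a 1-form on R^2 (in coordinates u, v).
F^* omega = (6*u^2 + 16*u*v^2 + u - 2*v^2) du + (8*v*(-3*u^2 - 2*u + 5*v^2)) dv

Using F^*(f dg) = (f ∘ F) d(g ∘ F), substitute each coordinate x_i by F_i(u, v) in f_i, and replace dx_i by d F_i = (∂F_i/∂u) du + (∂F_i/∂v) dv.
  For the x component: f_1(F) = -4*v^2; d F_1 = (-4*u) du + (0) dv
  For the y component: f_2(F) = -3*u + 8*v^2; d F_2 = (0) du + (4*v) dv
  For the z component: f_3(F) = -6*u^2 - u + 2*v^2; d F_3 = (-1) du + (4*v) dv
Combining and collecting du, dv coefficients:
  coeff of du: 6*u^2 + 16*u*v^2 + u - 2*v^2
  coeff of dv: 8*v*(-3*u^2 - 2*u + 5*v^2)
F^* omega = (6*u^2 + 16*u*v^2 + u - 2*v^2) du + (8*v*(-3*u^2 - 2*u + 5*v^2)) dv.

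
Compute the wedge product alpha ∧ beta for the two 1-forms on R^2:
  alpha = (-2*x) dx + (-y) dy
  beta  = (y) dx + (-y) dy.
alpha ∧ beta = (y*(2*x + y)) dx ∧ dy

Distribute the wedge, using dx_i ∧ dx_j = -dx_j ∧ dx_i and dx_i ∧ dx_i = 0. For each pair (i, j) with i < j, the coefficient of dx_i ∧ dx_j in alpha ∧ beta is (alpha_i * beta_j - alpha_j * beta_i). Collecting: alpha ∧ beta = (y*(2*x + y)) dx ∧ dy.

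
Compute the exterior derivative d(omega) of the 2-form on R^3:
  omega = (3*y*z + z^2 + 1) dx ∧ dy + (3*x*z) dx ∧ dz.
d(omega) = (3*y + 2*z) dx ∧ dy ∧ dz

For a 2-form omega = sum_{i<j} g_{ij} dx_i ∧ dx_j, the exterior derivative is
  d(omega) = sum_{i<j} d(g_{ij}) ∧ dx_i ∧ dx_j = sum_{i<j, k} (∂g_{ij}/∂x_k) dx_k ∧ dx_i ∧ dx_j.
Expand each term, using dx_k ∧ dx_i ∧ dx_j = sgn(permutation) dx_{(a)} ∧ dx_{(b)} ∧ dx_{(c)} with (a < b < c) sorted:
  d(3*y*z + z^2 + 1) includes (∂/∂z)(3*y*z + z^2 + 1) dz = (3*y + 2*z) dz, which multiplied by dx ∧ dy gives (3*y + 2*z) dx ∧ dy ∧ dz
Collecting like 3-forms: d(omega) = (3*y + 2*z) dx ∧ dy ∧ dz.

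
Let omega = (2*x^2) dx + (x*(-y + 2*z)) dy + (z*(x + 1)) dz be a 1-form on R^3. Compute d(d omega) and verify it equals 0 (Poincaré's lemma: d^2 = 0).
d(d omega) = 0

Step 1: d omega = sum_{i<j} (∂f_j/∂x_i - ∂f_i/∂x_j) dx_i ∧ dx_j:
  coeff of dx ∧ dy: -y + 2*z
  coeff of dx ∧ dz: z
  coeff of dy ∧ dz: -2*x
Step 2: Apply d again to each 2-form coefficient. The only possible 3-form in R^3 is dx ∧ dy ∧ dz, with coefficient
  ∂(coeff of dy∧dz)/∂x - ∂(coeff of dx∧dz)/∂y + ∂(coeff of dx∧dy)/∂z
  = ∂/∂x (-2*x) - ∂/∂y (z) + ∂/∂z (-y + 2*z).
Each of these terms simplifies to sums of mixed partials that cancel in pairs. The result is 0 (by equality of mixed partials for smooth functions — Schwarz / Clairaut).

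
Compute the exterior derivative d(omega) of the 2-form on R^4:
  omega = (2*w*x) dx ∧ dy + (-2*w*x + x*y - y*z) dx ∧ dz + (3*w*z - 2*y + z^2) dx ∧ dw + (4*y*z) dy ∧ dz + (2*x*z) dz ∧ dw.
d(omega) = (2*x + 2) dx ∧ dy ∧ dw + (-x + z) dx ∧ dy ∧ dz + (-3*w - 2*x) dx ∧ dz ∧ dw

For a 2-form omega = sum_{i<j} g_{ij} dx_i ∧ dx_j, the exterior derivative is
  d(omega) = sum_{i<j} d(g_{ij}) ∧ dx_i ∧ dx_j = sum_{i<j, k} (∂g_{ij}/∂x_k) dx_k ∧ dx_i ∧ dx_j.
Expand each term, using dx_k ∧ dx_i ∧ dx_j = sgn(permutation) dx_{(a)} ∧ dx_{(b)} ∧ dx_{(c)} with (a < b < c) sorted:
  d(2*w*x) includes (∂/∂w)(2*w*x) dw = (2*x) dw, which multiplied by dx ∧ dy gives (2*x) dx ∧ dy ∧ dw
  d(-2*w*x + x*y - y*z) includes (∂/∂y)(-2*w*x + x*y - y*z) dy = (x - z) dy, which multiplied by dx ∧ dz gives (-x + z) dx ∧ dy ∧ dz
  d(-2*w*x + x*y - y*z) includes (∂/∂w)(-2*w*x + x*y - y*z) dw = (-2*x) dw, which multiplied by dx ∧ dz gives (-2*x) dx ∧ dz ∧ dw
  d(3*w*z - 2*y + z^2) includes (∂/∂y)(3*w*z - 2*y + z^2) dy = (-2) dy, which multiplied by dx ∧ dw gives (2) dx ∧ dy ∧ dw
  d(3*w*z - 2*y + z^2) includes (∂/∂z)(3*w*z - 2*y + z^2) dz = (3*w + 2*z) dz, which multiplied by dx ∧ dw gives (-3*w - 2*z) dx ∧ dz ∧ dw
  d(2*x*z) includes (∂/∂x)(2*x*z) dx = (2*z) dx, which multiplied by dz ∧ dw gives (2*z) dx ∧ dz ∧ dw
Collecting like 3-forms: d(omega) = (2*x + 2) dx ∧ dy ∧ dw + (-x + z) dx ∧ dy ∧ dz + (-3*w - 2*x) dx ∧ dz ∧ dw.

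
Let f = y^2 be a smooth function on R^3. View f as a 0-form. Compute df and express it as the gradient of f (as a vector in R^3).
df = (0) dx + (2*y) dy + (0) dz; grad f = (0, 2*y, 0)

For a 0-form f, d f = (∂f/∂x) dx + (∂f/∂y) dy + (∂f/∂z) dz. The components of the vector representation are exactly the entries of grad f in Cartesian coordinates:
  ∂f/∂x = 0
  ∂f/∂y = 2*y
  ∂f/∂z = 0.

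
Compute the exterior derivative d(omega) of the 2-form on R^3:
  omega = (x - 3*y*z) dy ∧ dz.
d(omega) = (1) dx ∧ dy ∧ dz

For a 2-form omega = sum_{i<j} g_{ij} dx_i ∧ dx_j, the exterior derivative is
  d(omega) = sum_{i<j} d(g_{ij}) ∧ dx_i ∧ dx_j = sum_{i<j, k} (∂g_{ij}/∂x_k) dx_k ∧ dx_i ∧ dx_j.
Expand each term, using dx_k ∧ dx_i ∧ dx_j = sgn(permutation) dx_{(a)} ∧ dx_{(b)} ∧ dx_{(c)} with (a < b < c) sorted:
  d(x - 3*y*z) includes (∂/∂x)(x - 3*y*z) dx = (1) dx, which multiplied by dy ∧ dz gives (1) dx ∧ dy ∧ dz
Collecting like 3-forms: d(omega) = (1) dx ∧ dy ∧ dz.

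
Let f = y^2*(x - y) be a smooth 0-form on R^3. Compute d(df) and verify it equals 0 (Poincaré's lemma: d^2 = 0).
d(df) = 0

Step 1: df = sum_i (∂f/∂x_i) dx_i = (y^2) dx + (y*(2*x - 3*y)) dy + (0) dz.
Step 2: Apply d again. Using the 1-form formula, the coefficient of dx ∧ dy in d(df) is ∂^2 f/∂x ∂y - ∂^2 f/∂y ∂x = (2*y) - (2*y) = 0 (equality of mixed partials for smooth f).
Similarly for dx ∧ dz and dy ∧ dz — all coefficients vanish. So d(df) = 0.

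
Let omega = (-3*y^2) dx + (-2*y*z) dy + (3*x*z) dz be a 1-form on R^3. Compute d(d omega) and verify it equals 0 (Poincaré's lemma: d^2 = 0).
d(d omega) = 0

Step 1: d omega = sum_{i<j} (∂f_j/∂x_i - ∂f_i/∂x_j) dx_i ∧ dx_j:
  coeff of dx ∧ dy: 6*y
  coeff of dx ∧ dz: 3*z
  coeff of dy ∧ dz: 2*y
Step 2: Apply d again to each 2-form coefficient. The only possible 3-form in R^3 is dx ∧ dy ∧ dz, with coefficient
  ∂(coeff of dy∧dz)/∂x - ∂(coeff of dx∧dz)/∂y + ∂(coeff of dx∧dy)/∂z
  = ∂/∂x (2*y) - ∂/∂y (3*z) + ∂/∂z (6*y).
Each of these terms simplifies to sums of mixed partials that cancel in pairs. The result is 0 (by equality of mixed partials for smooth functions — Schwarz / Clairaut).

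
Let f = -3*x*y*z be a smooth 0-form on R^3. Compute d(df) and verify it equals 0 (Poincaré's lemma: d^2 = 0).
d(df) = 0

Step 1: df = sum_i (∂f/∂x_i) dx_i = (-3*y*z) dx + (-3*x*z) dy + (-3*x*y) dz.
Step 2: Apply d again. Using the 1-form formula, the coefficient of dx ∧ dy in d(df) is ∂^2 f/∂x ∂y - ∂^2 f/∂y ∂x = (-3*z) - (-3*z) = 0 (equality of mixed partials for smooth f).
Similarly for dx ∧ dz and dy ∧ dz — all coefficients vanish. So d(df) = 0.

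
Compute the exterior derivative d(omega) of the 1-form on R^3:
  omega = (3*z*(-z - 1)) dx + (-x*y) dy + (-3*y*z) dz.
d(omega) = (-y) dx ∧ dy + (6*z + 3) dx ∧ dz + (-3*z) dy ∧ dz

For a 1-form omega = sum_i f_i dx_i, the exterior derivative is
  d(omega) = sum_{i < j} (∂f_j/∂x_i - ∂f_i/∂x_j) dx_i ∧ dx_j.
  coefficient of dx ∧ dy: ∂f_2/∂x - ∂f_1/∂y = ∂(-x*y)/∂x - ∂(3*z*(-z - 1))/∂y = -y
  coefficient of dx ∧ dz: ∂f_3/∂x - ∂f_1/∂z = ∂(-3*y*z)/∂x - ∂(3*z*(-z - 1))/∂z = 6*z + 3
  coefficient of dy ∧ dz: ∂f_3/∂y - ∂f_2/∂z = ∂(-3*y*z)/∂y - ∂(-x*y)/∂z = -3*z
Assembling: d(omega) = (-y) dx ∧ dy + (6*z + 3) dx ∧ dz + (-3*z) dy ∧ dz.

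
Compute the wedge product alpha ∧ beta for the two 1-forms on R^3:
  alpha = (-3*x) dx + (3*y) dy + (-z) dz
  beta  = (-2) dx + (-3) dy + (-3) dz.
alpha ∧ beta = (9*x + 6*y) dx ∧ dy + (9*x - 2*z) dx ∧ dz + (-9*y - 3*z) dy ∧ dz

Distribute the wedge, using dx_i ∧ dx_j = -dx_j ∧ dx_i and dx_i ∧ dx_i = 0. For each pair (i, j) with i < j, the coefficient of dx_i ∧ dx_j in alpha ∧ beta is (alpha_i * beta_j - alpha_j * beta_i). Collecting: alpha ∧ beta = (9*x + 6*y) dx ∧ dy + (9*x - 2*z) dx ∧ dz + (-9*y - 3*z) dy ∧ dz.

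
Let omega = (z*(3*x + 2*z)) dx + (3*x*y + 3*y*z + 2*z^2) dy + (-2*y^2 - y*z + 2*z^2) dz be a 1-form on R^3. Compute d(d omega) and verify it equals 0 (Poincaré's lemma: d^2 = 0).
d(d omega) = 0

Step 1: d omega = sum_{i<j} (∂f_j/∂x_i - ∂f_i/∂x_j) dx_i ∧ dx_j:
  coeff of dx ∧ dy: 3*y
  coeff of dx ∧ dz: -3*x - 4*z
  coeff of dy ∧ dz: -7*y - 5*z
Step 2: Apply d again to each 2-form coefficient. The only possible 3-form in R^3 is dx ∧ dy ∧ dz, with coefficient
  ∂(coeff of dy∧dz)/∂x - ∂(coeff of dx∧dz)/∂y + ∂(coeff of dx∧dy)/∂z
  = ∂/∂x (-7*y - 5*z) - ∂/∂y (-3*x - 4*z) + ∂/∂z (3*y).
Each of these terms simplifies to sums of mixed partials that cancel in pairs. The result is 0 (by equality of mixed partials for smooth functions — Schwarz / Clairaut).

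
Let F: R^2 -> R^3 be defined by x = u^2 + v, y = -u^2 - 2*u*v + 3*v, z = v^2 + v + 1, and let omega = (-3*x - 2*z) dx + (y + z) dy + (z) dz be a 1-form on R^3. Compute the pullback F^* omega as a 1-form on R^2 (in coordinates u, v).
F^* omega = (-4*u^3 + 6*u^2*v - 2*u*v^2 - 18*u*v - 6*u - 2*v^3 - 8*v^2 - 2*v) du + (2*u^3 + 4*u^2*v - 6*u^2 - 2*u*v^2 - 14*u*v - 2*u + 2*v^3 + 4*v^2 + 10*v + 2) dv

Using F^*(f dg) = (f ∘ F) d(g ∘ F), substitute each coordinate x_i by F_i(u, v) in f_i, and replace dx_i by d F_i = (∂F_i/∂u) du + (∂F_i/∂v) dv.
  For the x component: f_1(F) = -3*u^2 - 2*v^2 - 5*v - 2; d F_1 = (2*u) du + (1) dv
  For the y component: f_2(F) = -u^2 - 2*u*v + v^2 + 4*v + 1; d F_2 = (-2*u - 2*v) du + (3 - 2*u) dv
  For the z component: f_3(F) = v^2 + v + 1; d F_3 = (0) du + (2*v + 1) dv
Combining and collecting du, dv coefficients:
  coeff of du: -4*u^3 + 6*u^2*v - 2*u*v^2 - 18*u*v - 6*u - 2*v^3 - 8*v^2 - 2*v
  coeff of dv: 2*u^3 + 4*u^2*v - 6*u^2 - 2*u*v^2 - 14*u*v - 2*u + 2*v^3 + 4*v^2 + 10*v + 2
F^* omega = (-4*u^3 + 6*u^2*v - 2*u*v^2 - 18*u*v - 6*u - 2*v^3 - 8*v^2 - 2*v) du + (2*u^3 + 4*u^2*v - 6*u^2 - 2*u*v^2 - 14*u*v - 2*u + 2*v^3 + 4*v^2 + 10*v + 2) dv.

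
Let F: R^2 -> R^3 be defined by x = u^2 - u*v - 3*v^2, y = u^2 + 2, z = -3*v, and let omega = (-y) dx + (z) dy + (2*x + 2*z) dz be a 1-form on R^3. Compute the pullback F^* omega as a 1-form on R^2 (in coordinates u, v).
F^* omega = (-2*u^3 + u^2*v - 6*u*v - 4*u + 2*v) du + (u^3 + 6*u^2*v - 6*u^2 + 6*u*v + 2*u + 18*v^2 + 30*v) dv

Using F^*(f dg) = (f ∘ F) d(g ∘ F), substitute each coordinate x_i by F_i(u, v) in f_i, and replace dx_i by d F_i = (∂F_i/∂u) du + (∂F_i/∂v) dv.
  For the x component: f_1(F) = -u^2 - 2; d F_1 = (2*u - v) du + (-u - 6*v) dv
  For the y component: f_2(F) = -3*v; d F_2 = (2*u) du + (0) dv
  For the z component: f_3(F) = 2*u^2 - 2*u*v - 6*v^2 - 6*v; d F_3 = (0) du + (-3) dv
Combining and collecting du, dv coefficients:
  coeff of du: -2*u^3 + u^2*v - 6*u*v - 4*u + 2*v
  coeff of dv: u^3 + 6*u^2*v - 6*u^2 + 6*u*v + 2*u + 18*v^2 + 30*v
F^* omega = (-2*u^3 + u^2*v - 6*u*v - 4*u + 2*v) du + (u^3 + 6*u^2*v - 6*u^2 + 6*u*v + 2*u + 18*v^2 + 30*v) dv.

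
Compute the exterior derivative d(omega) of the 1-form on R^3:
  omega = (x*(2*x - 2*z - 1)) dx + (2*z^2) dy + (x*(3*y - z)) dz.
d(omega) = (2*x + 3*y - z) dx ∧ dz + (3*x - 4*z) dy ∧ dz

For a 1-form omega = sum_i f_i dx_i, the exterior derivative is
  d(omega) = sum_{i < j} (∂f_j/∂x_i - ∂f_i/∂x_j) dx_i ∧ dx_j.
  coefficient of dx ∧ dz: ∂f_3/∂x - ∂f_1/∂z = ∂(x*(3*y - z))/∂x - ∂(x*(2*x - 2*z - 1))/∂z = 2*x + 3*y - z
  coefficient of dy ∧ dz: ∂f_3/∂y - ∂f_2/∂z = ∂(x*(3*y - z))/∂y - ∂(2*z^2)/∂z = 3*x - 4*z
Assembling: d(omega) = (2*x + 3*y - z) dx ∧ dz + (3*x - 4*z) dy ∧ dz.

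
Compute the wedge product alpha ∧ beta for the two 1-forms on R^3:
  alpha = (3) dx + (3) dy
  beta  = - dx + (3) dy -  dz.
alpha ∧ beta = (12) dx ∧ dy + (-3) dx ∧ dz + (-3) dy ∧ dz

Distribute the wedge, using dx_i ∧ dx_j = -dx_j ∧ dx_i and dx_i ∧ dx_i = 0. For each pair (i, j) with i < j, the coefficient of dx_i ∧ dx_j in alpha ∧ beta is (alpha_i * beta_j - alpha_j * beta_i). Collecting: alpha ∧ beta = (12) dx ∧ dy + (-3) dx ∧ dz + (-3) dy ∧ dz.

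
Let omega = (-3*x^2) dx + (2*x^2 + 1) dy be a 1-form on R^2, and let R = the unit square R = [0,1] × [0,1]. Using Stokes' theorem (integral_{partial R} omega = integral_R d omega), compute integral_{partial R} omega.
integral_(partial R) omega = 2

Stokes: integral_partial_R omega = integral_R d omega with d omega = (∂Q/∂x - ∂P/∂y) dx ∧ dy.
  ∂Q/∂x = 4*x
  ∂P/∂y = 0
  integrand = ∂Q/∂x - ∂P/∂y = 4*x.
Integrating over R: integral_0^1 integral_0^1 (4*x) dx dy = 2.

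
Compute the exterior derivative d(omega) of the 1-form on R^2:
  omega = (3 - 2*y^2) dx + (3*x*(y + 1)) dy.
d(omega) = (7*y + 3) dx ∧ dy

For a 1-form omega = sum_i f_i dx_i, the exterior derivative is
  d(omega) = sum_{i < j} (∂f_j/∂x_i - ∂f_i/∂x_j) dx_i ∧ dx_j.
  coefficient of dx ∧ dy: ∂f_2/∂x - ∂f_1/∂y = ∂(3*x*(y + 1))/∂x - ∂(3 - 2*y^2)/∂y = 7*y + 3
Assembling: d(omega) = (7*y + 3) dx ∧ dy.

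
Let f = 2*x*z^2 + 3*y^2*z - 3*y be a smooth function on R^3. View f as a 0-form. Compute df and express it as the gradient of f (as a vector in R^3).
df = (2*z^2) dx + (6*y*z - 3) dy + (4*x*z + 3*y^2) dz; grad f = (2*z^2, 6*y*z - 3, 4*x*z + 3*y^2)

For a 0-form f, d f = (∂f/∂x) dx + (∂f/∂y) dy + (∂f/∂z) dz. The components of the vector representation are exactly the entries of grad f in Cartesian coordinates:
  ∂f/∂x = 2*z^2
  ∂f/∂y = 6*y*z - 3
  ∂f/∂z = 4*x*z + 3*y^2.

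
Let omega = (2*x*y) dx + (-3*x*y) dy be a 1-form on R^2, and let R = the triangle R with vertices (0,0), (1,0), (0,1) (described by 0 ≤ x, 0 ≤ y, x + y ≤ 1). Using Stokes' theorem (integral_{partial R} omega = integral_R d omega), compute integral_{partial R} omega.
integral_(partial R) omega = -5/6

Stokes: integral_partial_R omega = integral_R d omega with d omega = (∂Q/∂x - ∂P/∂y) dx ∧ dy.
  ∂Q/∂x = -3*y
  ∂P/∂y = 2*x
  integrand = ∂Q/∂x - ∂P/∂y = -2*x - 3*y.
Integrating over R: integral_0^1 integral_0^{1-x} (-2*x - 3*y) dy dx = -5/6.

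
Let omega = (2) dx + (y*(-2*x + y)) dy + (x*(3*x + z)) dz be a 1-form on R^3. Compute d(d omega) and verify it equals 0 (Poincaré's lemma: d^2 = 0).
d(d omega) = 0

Step 1: d omega = sum_{i<j} (∂f_j/∂x_i - ∂f_i/∂x_j) dx_i ∧ dx_j:
  coeff of dx ∧ dy: -2*y
  coeff of dx ∧ dz: 6*x + z
  coeff of dy ∧ dz: 0
Step 2: Apply d again to each 2-form coefficient. The only possible 3-form in R^3 is dx ∧ dy ∧ dz, with coefficient
  ∂(coeff of dy∧dz)/∂x - ∂(coeff of dx∧dz)/∂y + ∂(coeff of dx∧dy)/∂z
  = ∂/∂x (0) - ∂/∂y (6*x + z) + ∂/∂z (-2*y).
Each of these terms simplifies to sums of mixed partials that cancel in pairs. The result is 0 (by equality of mixed partials for smooth functions — Schwarz / Clairaut).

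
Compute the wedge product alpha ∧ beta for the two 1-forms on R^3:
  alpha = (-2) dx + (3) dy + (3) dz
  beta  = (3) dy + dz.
alpha ∧ beta = (-6) dx ∧ dy + (-2) dx ∧ dz + (-6) dy ∧ dz

Distribute the wedge, using dx_i ∧ dx_j = -dx_j ∧ dx_i and dx_i ∧ dx_i = 0. For each pair (i, j) with i < j, the coefficient of dx_i ∧ dx_j in alpha ∧ beta is (alpha_i * beta_j - alpha_j * beta_i). Collecting: alpha ∧ beta = (-6) dx ∧ dy + (-2) dx ∧ dz + (-6) dy ∧ dz.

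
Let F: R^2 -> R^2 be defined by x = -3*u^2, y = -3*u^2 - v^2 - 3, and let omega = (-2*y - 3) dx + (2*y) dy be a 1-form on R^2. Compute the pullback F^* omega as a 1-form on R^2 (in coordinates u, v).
F^* omega = (18*u) du + (4*v*(3*u^2 + v^2 + 3)) dv

Using F^*(f dg) = (f ∘ F) d(g ∘ F), substitute each coordinate x_i by F_i(u, v) in f_i, and replace dx_i by d F_i = (∂F_i/∂u) du + (∂F_i/∂v) dv.
  For the x component: f_1(F) = 6*u^2 + 2*v^2 + 3; d F_1 = (-6*u) du + (0) dv
  For the y component: f_2(F) = -6*u^2 - 2*v^2 - 6; d F_2 = (-6*u) du + (-2*v) dv
Combining and collecting du, dv coefficients:
  coeff of du: 18*u
  coeff of dv: 4*v*(3*u^2 + v^2 + 3)
F^* omega = (18*u) du + (4*v*(3*u^2 + v^2 + 3)) dv.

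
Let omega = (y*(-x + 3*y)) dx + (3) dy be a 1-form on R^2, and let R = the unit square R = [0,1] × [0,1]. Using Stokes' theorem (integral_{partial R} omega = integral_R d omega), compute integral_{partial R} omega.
integral_(partial R) omega = -5/2

Stokes: integral_partial_R omega = integral_R d omega with d omega = (∂Q/∂x - ∂P/∂y) dx ∧ dy.
  ∂Q/∂x = 0
  ∂P/∂y = -x + 6*y
  integrand = ∂Q/∂x - ∂P/∂y = x - 6*y.
Integrating over R: integral_0^1 integral_0^1 (x - 6*y) dx dy = -5/2.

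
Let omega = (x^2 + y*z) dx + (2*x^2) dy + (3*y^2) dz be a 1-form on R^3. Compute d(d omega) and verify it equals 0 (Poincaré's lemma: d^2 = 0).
d(d omega) = 0

Step 1: d omega = sum_{i<j} (∂f_j/∂x_i - ∂f_i/∂x_j) dx_i ∧ dx_j:
  coeff of dx ∧ dy: 4*x - z
  coeff of dx ∧ dz: -y
  coeff of dy ∧ dz: 6*y
Step 2: Apply d again to each 2-form coefficient. The only possible 3-form in R^3 is dx ∧ dy ∧ dz, with coefficient
  ∂(coeff of dy∧dz)/∂x - ∂(coeff of dx∧dz)/∂y + ∂(coeff of dx∧dy)/∂z
  = ∂/∂x (6*y) - ∂/∂y (-y) + ∂/∂z (4*x - z).
Each of these terms simplifies to sums of mixed partials that cancel in pairs. The result is 0 (by equality of mixed partials for smooth functions — Schwarz / Clairaut).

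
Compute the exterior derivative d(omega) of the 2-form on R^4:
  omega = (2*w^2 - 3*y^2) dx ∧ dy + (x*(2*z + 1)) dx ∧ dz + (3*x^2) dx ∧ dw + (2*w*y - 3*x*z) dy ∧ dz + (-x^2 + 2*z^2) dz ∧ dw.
d(omega) = (4*w) dx ∧ dy ∧ dw + (-3*z) dx ∧ dy ∧ dz + (2*y) dy ∧ dz ∧ dw + (-2*x) dx ∧ dz ∧ dw

For a 2-form omega = sum_{i<j} g_{ij} dx_i ∧ dx_j, the exterior derivative is
  d(omega) = sum_{i<j} d(g_{ij}) ∧ dx_i ∧ dx_j = sum_{i<j, k} (∂g_{ij}/∂x_k) dx_k ∧ dx_i ∧ dx_j.
Expand each term, using dx_k ∧ dx_i ∧ dx_j = sgn(permutation) dx_{(a)} ∧ dx_{(b)} ∧ dx_{(c)} with (a < b < c) sorted:
  d(2*w^2 - 3*y^2) includes (∂/∂w)(2*w^2 - 3*y^2) dw = (4*w) dw, which multiplied by dx ∧ dy gives (4*w) dx ∧ dy ∧ dw
  d(2*w*y - 3*x*z) includes (∂/∂x)(2*w*y - 3*x*z) dx = (-3*z) dx, which multiplied by dy ∧ dz gives (-3*z) dx ∧ dy ∧ dz
  d(2*w*y - 3*x*z) includes (∂/∂w)(2*w*y - 3*x*z) dw = (2*y) dw, which multiplied by dy ∧ dz gives (2*y) dy ∧ dz ∧ dw
  d(-x^2 + 2*z^2) includes (∂/∂x)(-x^2 + 2*z^2) dx = (-2*x) dx, which multiplied by dz ∧ dw gives (-2*x) dx ∧ dz ∧ dw
Collecting like 3-forms: d(omega) = (4*w) dx ∧ dy ∧ dw + (-3*z) dx ∧ dy ∧ dz + (2*y) dy ∧ dz ∧ dw + (-2*x) dx ∧ dz ∧ dw.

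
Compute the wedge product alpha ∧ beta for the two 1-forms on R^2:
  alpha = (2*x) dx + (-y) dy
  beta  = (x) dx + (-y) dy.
alpha ∧ beta = (-x*y) dx ∧ dy

Distribute the wedge, using dx_i ∧ dx_j = -dx_j ∧ dx_i and dx_i ∧ dx_i = 0. For each pair (i, j) with i < j, the coefficient of dx_i ∧ dx_j in alpha ∧ beta is (alpha_i * beta_j - alpha_j * beta_i). Collecting: alpha ∧ beta = (-x*y) dx ∧ dy.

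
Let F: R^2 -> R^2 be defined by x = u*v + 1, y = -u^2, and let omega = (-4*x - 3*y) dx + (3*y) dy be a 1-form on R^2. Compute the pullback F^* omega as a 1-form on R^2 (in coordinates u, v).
F^* omega = (6*u^3 + 3*u^2*v - 4*u*v^2 - 4*v) du + (u*(3*u^2 - 4*u*v - 4)) dv

Using F^*(f dg) = (f ∘ F) d(g ∘ F), substitute each coordinate x_i by F_i(u, v) in f_i, and replace dx_i by d F_i = (∂F_i/∂u) du + (∂F_i/∂v) dv.
  For the x component: f_1(F) = 3*u^2 - 4*u*v - 4; d F_1 = (v) du + (u) dv
  For the y component: f_2(F) = -3*u^2; d F_2 = (-2*u) du + (0) dv
Combining and collecting du, dv coefficients:
  coeff of du: 6*u^3 + 3*u^2*v - 4*u*v^2 - 4*v
  coeff of dv: u*(3*u^2 - 4*u*v - 4)
F^* omega = (6*u^3 + 3*u^2*v - 4*u*v^2 - 4*v) du + (u*(3*u^2 - 4*u*v - 4)) dv.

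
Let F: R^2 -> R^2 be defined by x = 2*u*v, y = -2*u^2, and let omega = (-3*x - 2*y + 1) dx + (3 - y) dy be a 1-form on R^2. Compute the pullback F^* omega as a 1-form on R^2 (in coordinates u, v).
F^* omega = (-8*u^3 + 8*u^2*v - 12*u*v^2 - 12*u + 2*v) du + (2*u*(4*u^2 - 6*u*v + 1)) dv

Using F^*(f dg) = (f ∘ F) d(g ∘ F), substitute each coordinate x_i by F_i(u, v) in f_i, and replace dx_i by d F_i = (∂F_i/∂u) du + (∂F_i/∂v) dv.
  For the x component: f_1(F) = 4*u^2 - 6*u*v + 1; d F_1 = (2*v) du + (2*u) dv
  For the y component: f_2(F) = 2*u^2 + 3; d F_2 = (-4*u) du + (0) dv
Combining and collecting du, dv coefficients:
  coeff of du: -8*u^3 + 8*u^2*v - 12*u*v^2 - 12*u + 2*v
  coeff of dv: 2*u*(4*u^2 - 6*u*v + 1)
F^* omega = (-8*u^3 + 8*u^2*v - 12*u*v^2 - 12*u + 2*v) du + (2*u*(4*u^2 - 6*u*v + 1)) dv.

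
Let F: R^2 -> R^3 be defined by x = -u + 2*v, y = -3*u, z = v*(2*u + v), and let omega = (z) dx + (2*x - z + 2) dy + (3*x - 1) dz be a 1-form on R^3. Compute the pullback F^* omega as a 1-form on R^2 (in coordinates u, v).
F^* omega = (-2*u*v + 6*u + 14*v^2 - 14*v - 6) du + (-6*u^2 + 10*u*v - 2*u + 14*v^2 - 2*v) dv

Using F^*(f dg) = (f ∘ F) d(g ∘ F), substitute each coordinate x_i by F_i(u, v) in f_i, and replace dx_i by d F_i = (∂F_i/∂u) du + (∂F_i/∂v) dv.
  For the x component: f_1(F) = v*(2*u + v); d F_1 = (-1) du + (2) dv
  For the y component: f_2(F) = -2*u*v - 2*u - v^2 + 4*v + 2; d F_2 = (-3) du + (0) dv
  For the z component: f_3(F) = -3*u + 6*v - 1; d F_3 = (2*v) du + (2*u + 2*v) dv
Combining and collecting du, dv coefficients:
  coeff of du: -2*u*v + 6*u + 14*v^2 - 14*v - 6
  coeff of dv: -6*u^2 + 10*u*v - 2*u + 14*v^2 - 2*v
F^* omega = (-2*u*v + 6*u + 14*v^2 - 14*v - 6) du + (-6*u^2 + 10*u*v - 2*u + 14*v^2 - 2*v) dv.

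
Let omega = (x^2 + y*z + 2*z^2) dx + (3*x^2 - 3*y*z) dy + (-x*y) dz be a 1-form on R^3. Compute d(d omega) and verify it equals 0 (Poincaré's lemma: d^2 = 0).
d(d omega) = 0

Step 1: d omega = sum_{i<j} (∂f_j/∂x_i - ∂f_i/∂x_j) dx_i ∧ dx_j:
  coeff of dx ∧ dy: 6*x - z
  coeff of dx ∧ dz: -2*y - 4*z
  coeff of dy ∧ dz: -x + 3*y
Step 2: Apply d again to each 2-form coefficient. The only possible 3-form in R^3 is dx ∧ dy ∧ dz, with coefficient
  ∂(coeff of dy∧dz)/∂x - ∂(coeff of dx∧dz)/∂y + ∂(coeff of dx∧dy)/∂z
  = ∂/∂x (-x + 3*y) - ∂/∂y (-2*y - 4*z) + ∂/∂z (6*x - z).
Each of these terms simplifies to sums of mixed partials that cancel in pairs. The result is 0 (by equality of mixed partials for smooth functions — Schwarz / Clairaut).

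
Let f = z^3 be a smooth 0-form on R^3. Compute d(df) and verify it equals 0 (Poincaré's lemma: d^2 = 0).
d(df) = 0

Step 1: df = sum_i (∂f/∂x_i) dx_i = (0) dx + (0) dy + (3*z^2) dz.
Step 2: Apply d again. Using the 1-form formula, the coefficient of dx ∧ dy in d(df) is ∂^2 f/∂x ∂y - ∂^2 f/∂y ∂x = (0) - (0) = 0 (equality of mixed partials for smooth f).
Similarly for dx ∧ dz and dy ∧ dz — all coefficients vanish. So d(df) = 0.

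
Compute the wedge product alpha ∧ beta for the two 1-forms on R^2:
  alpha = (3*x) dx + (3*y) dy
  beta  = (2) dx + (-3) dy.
alpha ∧ beta = (-9*x - 6*y) dx ∧ dy

Distribute the wedge, using dx_i ∧ dx_j = -dx_j ∧ dx_i and dx_i ∧ dx_i = 0. For each pair (i, j) with i < j, the coefficient of dx_i ∧ dx_j in alpha ∧ beta is (alpha_i * beta_j - alpha_j * beta_i). Collecting: alpha ∧ beta = (-9*x - 6*y) dx ∧ dy.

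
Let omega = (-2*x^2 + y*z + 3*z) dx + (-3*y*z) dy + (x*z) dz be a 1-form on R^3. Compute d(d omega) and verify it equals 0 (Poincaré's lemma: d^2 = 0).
d(d omega) = 0

Step 1: d omega = sum_{i<j} (∂f_j/∂x_i - ∂f_i/∂x_j) dx_i ∧ dx_j:
  coeff of dx ∧ dy: -z
  coeff of dx ∧ dz: -y + z - 3
  coeff of dy ∧ dz: 3*y
Step 2: Apply d again to each 2-form coefficient. The only possible 3-form in R^3 is dx ∧ dy ∧ dz, with coefficient
  ∂(coeff of dy∧dz)/∂x - ∂(coeff of dx∧dz)/∂y + ∂(coeff of dx∧dy)/∂z
  = ∂/∂x (3*y) - ∂/∂y (-y + z - 3) + ∂/∂z (-z).
Each of these terms simplifies to sums of mixed partials that cancel in pairs. The result is 0 (by equality of mixed partials for smooth functions — Schwarz / Clairaut).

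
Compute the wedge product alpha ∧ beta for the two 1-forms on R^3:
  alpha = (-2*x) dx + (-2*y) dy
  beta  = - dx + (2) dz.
alpha ∧ beta = (-4*x) dx ∧ dz + (-2*y) dx ∧ dy + (-4*y) dy ∧ dz

Distribute the wedge, using dx_i ∧ dx_j = -dx_j ∧ dx_i and dx_i ∧ dx_i = 0. For each pair (i, j) with i < j, the coefficient of dx_i ∧ dx_j in alpha ∧ beta is (alpha_i * beta_j - alpha_j * beta_i). Collecting: alpha ∧ beta = (-4*x) dx ∧ dz + (-2*y) dx ∧ dy + (-4*y) dy ∧ dz.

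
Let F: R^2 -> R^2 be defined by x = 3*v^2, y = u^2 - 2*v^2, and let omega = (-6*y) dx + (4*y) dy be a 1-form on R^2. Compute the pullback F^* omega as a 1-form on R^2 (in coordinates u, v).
F^* omega = (8*u*(u^2 - 2*v^2)) du + (52*v*(-u^2 + 2*v^2)) dv

Using F^*(f dg) = (f ∘ F) d(g ∘ F), substitute each coordinate x_i by F_i(u, v) in f_i, and replace dx_i by d F_i = (∂F_i/∂u) du + (∂F_i/∂v) dv.
  For the x component: f_1(F) = -6*u^2 + 12*v^2; d F_1 = (0) du + (6*v) dv
  For the y component: f_2(F) = 4*u^2 - 8*v^2; d F_2 = (2*u) du + (-4*v) dv
Combining and collecting du, dv coefficients:
  coeff of du: 8*u*(u^2 - 2*v^2)
  coeff of dv: 52*v*(-u^2 + 2*v^2)
F^* omega = (8*u*(u^2 - 2*v^2)) du + (52*v*(-u^2 + 2*v^2)) dv.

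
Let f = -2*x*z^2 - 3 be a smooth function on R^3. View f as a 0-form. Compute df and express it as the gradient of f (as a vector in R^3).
df = (-2*z^2) dx + (0) dy + (-4*x*z) dz; grad f = (-2*z^2, 0, -4*x*z)

For a 0-form f, d f = (∂f/∂x) dx + (∂f/∂y) dy + (∂f/∂z) dz. The components of the vector representation are exactly the entries of grad f in Cartesian coordinates:
  ∂f/∂x = -2*z^2
  ∂f/∂y = 0
  ∂f/∂z = -4*x*z.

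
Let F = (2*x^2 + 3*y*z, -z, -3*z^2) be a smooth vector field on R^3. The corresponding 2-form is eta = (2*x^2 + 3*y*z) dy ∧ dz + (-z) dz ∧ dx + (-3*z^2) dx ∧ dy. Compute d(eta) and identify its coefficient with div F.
d(eta) = (4*x - 6*z) dx ∧ dy ∧ dz; div F = 4*x - 6*z

For a 2-form in R^3 of the form above, applying d gives a 3-form with coefficient ∂P/∂x + ∂Q/∂y + ∂R/∂z:
  ∂P/∂x = 4*x
  ∂Q/∂y = 0
  ∂R/∂z = -6*z
Sum = 4*x - 6*z, which is exactly div F.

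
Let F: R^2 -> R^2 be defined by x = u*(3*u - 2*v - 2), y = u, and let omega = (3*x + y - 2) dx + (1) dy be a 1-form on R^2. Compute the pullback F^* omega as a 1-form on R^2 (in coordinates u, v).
F^* omega = (54*u^3 - 54*u^2*v - 48*u^2 + 12*u*v^2 + 22*u*v - 2*u + 4*v + 5) du + (2*u*(-9*u^2 + 6*u*v + 5*u + 2)) dv

Using F^*(f dg) = (f ∘ F) d(g ∘ F), substitute each coordinate x_i by F_i(u, v) in f_i, and replace dx_i by d F_i = (∂F_i/∂u) du + (∂F_i/∂v) dv.
  For the x component: f_1(F) = 9*u^2 - 6*u*v - 5*u - 2; d F_1 = (6*u - 2*v - 2) du + (-2*u) dv
  For the y component: f_2(F) = 1; d F_2 = (1) du + (0) dv
Combining and collecting du, dv coefficients:
  coeff of du: 54*u^3 - 54*u^2*v - 48*u^2 + 12*u*v^2 + 22*u*v - 2*u + 4*v + 5
  coeff of dv: 2*u*(-9*u^2 + 6*u*v + 5*u + 2)
F^* omega = (54*u^3 - 54*u^2*v - 48*u^2 + 12*u*v^2 + 22*u*v - 2*u + 4*v + 5) du + (2*u*(-9*u^2 + 6*u*v + 5*u + 2)) dv.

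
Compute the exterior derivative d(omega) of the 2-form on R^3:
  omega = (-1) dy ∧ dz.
d(omega) = 0

For a 2-form omega = sum_{i<j} g_{ij} dx_i ∧ dx_j, the exterior derivative is
  d(omega) = sum_{i<j} d(g_{ij}) ∧ dx_i ∧ dx_j = sum_{i<j, k} (∂g_{ij}/∂x_k) dx_k ∧ dx_i ∧ dx_j.
Expand each term, using dx_k ∧ dx_i ∧ dx_j = sgn(permutation) dx_{(a)} ∧ dx_{(b)} ∧ dx_{(c)} with (a < b < c) sorted:

Collecting like 3-forms: d(omega) = 0.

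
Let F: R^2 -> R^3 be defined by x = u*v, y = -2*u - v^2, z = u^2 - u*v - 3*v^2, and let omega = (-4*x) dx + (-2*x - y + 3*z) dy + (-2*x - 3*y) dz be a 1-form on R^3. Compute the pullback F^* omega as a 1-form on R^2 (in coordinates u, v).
F^* omega = (-4*u^2*v + 6*u^2 + 4*u*v^2 + 4*u*v - 4*u - 3*v^3 + 16*v^2) du + (-8*u^2*v - 6*u^2 + 19*u*v^2 - 40*u*v - 2*v^3) dv

Using F^*(f dg) = (f ∘ F) d(g ∘ F), substitute each coordinate x_i by F_i(u, v) in f_i, and replace dx_i by d F_i = (∂F_i/∂u) du + (∂F_i/∂v) dv.
  For the x component: f_1(F) = -4*u*v; d F_1 = (v) du + (u) dv
  For the y component: f_2(F) = 3*u^2 - 5*u*v + 2*u - 8*v^2; d F_2 = (-2) du + (-2*v) dv
  For the z component: f_3(F) = -2*u*v + 6*u + 3*v^2; d F_3 = (2*u - v) du + (-u - 6*v) dv
Combining and collecting du, dv coefficients:
  coeff of du: -4*u^2*v + 6*u^2 + 4*u*v^2 + 4*u*v - 4*u - 3*v^3 + 16*v^2
  coeff of dv: -8*u^2*v - 6*u^2 + 19*u*v^2 - 40*u*v - 2*v^3
F^* omega = (-4*u^2*v + 6*u^2 + 4*u*v^2 + 4*u*v - 4*u - 3*v^3 + 16*v^2) du + (-8*u^2*v - 6*u^2 + 19*u*v^2 - 40*u*v - 2*v^3) dv.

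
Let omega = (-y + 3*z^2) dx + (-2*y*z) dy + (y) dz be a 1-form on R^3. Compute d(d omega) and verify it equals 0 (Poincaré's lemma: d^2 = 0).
d(d omega) = 0

Step 1: d omega = sum_{i<j} (∂f_j/∂x_i - ∂f_i/∂x_j) dx_i ∧ dx_j:
  coeff of dx ∧ dy: 1
  coeff of dx ∧ dz: -6*z
  coeff of dy ∧ dz: 2*y + 1
Step 2: Apply d again to each 2-form coefficient. The only possible 3-form in R^3 is dx ∧ dy ∧ dz, with coefficient
  ∂(coeff of dy∧dz)/∂x - ∂(coeff of dx∧dz)/∂y + ∂(coeff of dx∧dy)/∂z
  = ∂/∂x (2*y + 1) - ∂/∂y (-6*z) + ∂/∂z (1).
Each of these terms simplifies to sums of mixed partials that cancel in pairs. The result is 0 (by equality of mixed partials for smooth functions — Schwarz / Clairaut).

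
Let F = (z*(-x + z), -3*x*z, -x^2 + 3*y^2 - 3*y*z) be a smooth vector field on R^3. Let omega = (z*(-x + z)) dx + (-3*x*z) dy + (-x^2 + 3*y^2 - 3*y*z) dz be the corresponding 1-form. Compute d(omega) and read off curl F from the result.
d(omega) = (3*x + 6*y - 3*z) dy ∧ dz + (x + 2*z) dz ∧ dx + (-3*z) dx ∧ dy; curl F = (3*x + 6*y - 3*z, x + 2*z, -3*z)

d omega = sum_{i<j} (∂f_j/∂x_i - ∂f_i/∂x_j) dx_i ∧ dx_j. Under the identification (dy ∧ dz, dz ∧ dx, dx ∧ dy) ↔ (e_x, e_y, e_z), the coefficients are exactly the components of curl F. Compute:
  ∂R/∂y - ∂Q/∂z = (6*y - 3*z) - (-3*x) = 3*x + 6*y - 3*z
  ∂P/∂z - ∂R/∂x = (-x + 2*z) - (-2*x) = x + 2*z
  ∂Q/∂x - ∂P/∂y = (-3*z) - (0) = -3*z.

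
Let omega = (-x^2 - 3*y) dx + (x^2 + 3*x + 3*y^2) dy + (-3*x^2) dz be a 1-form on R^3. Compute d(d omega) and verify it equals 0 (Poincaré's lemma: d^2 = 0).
d(d omega) = 0

Step 1: d omega = sum_{i<j} (∂f_j/∂x_i - ∂f_i/∂x_j) dx_i ∧ dx_j:
  coeff of dx ∧ dy: 2*x + 6
  coeff of dx ∧ dz: -6*x
  coeff of dy ∧ dz: 0
Step 2: Apply d again to each 2-form coefficient. The only possible 3-form in R^3 is dx ∧ dy ∧ dz, with coefficient
  ∂(coeff of dy∧dz)/∂x - ∂(coeff of dx∧dz)/∂y + ∂(coeff of dx∧dy)/∂z
  = ∂/∂x (0) - ∂/∂y (-6*x) + ∂/∂z (2*x + 6).
Each of these terms simplifies to sums of mixed partials that cancel in pairs. The result is 0 (by equality of mixed partials for smooth functions — Schwarz / Clairaut).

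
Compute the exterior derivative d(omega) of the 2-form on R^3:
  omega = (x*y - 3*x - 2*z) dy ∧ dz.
d(omega) = (y - 3) dx ∧ dy ∧ dz

For a 2-form omega = sum_{i<j} g_{ij} dx_i ∧ dx_j, the exterior derivative is
  d(omega) = sum_{i<j} d(g_{ij}) ∧ dx_i ∧ dx_j = sum_{i<j, k} (∂g_{ij}/∂x_k) dx_k ∧ dx_i ∧ dx_j.
Expand each term, using dx_k ∧ dx_i ∧ dx_j = sgn(permutation) dx_{(a)} ∧ dx_{(b)} ∧ dx_{(c)} with (a < b < c) sorted:
  d(x*y - 3*x - 2*z) includes (∂/∂x)(x*y - 3*x - 2*z) dx = (y - 3) dx, which multiplied by dy ∧ dz gives (y - 3) dx ∧ dy ∧ dz
Collecting like 3-forms: d(omega) = (y - 3) dx ∧ dy ∧ dz.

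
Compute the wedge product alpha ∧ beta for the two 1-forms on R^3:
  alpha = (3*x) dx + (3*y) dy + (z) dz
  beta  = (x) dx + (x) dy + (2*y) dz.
alpha ∧ beta = (3*x*(x - y)) dx ∧ dy + (x*(6*y - z)) dx ∧ dz + (-x*z + 6*y^2) dy ∧ dz

Distribute the wedge, using dx_i ∧ dx_j = -dx_j ∧ dx_i and dx_i ∧ dx_i = 0. For each pair (i, j) with i < j, the coefficient of dx_i ∧ dx_j in alpha ∧ beta is (alpha_i * beta_j - alpha_j * beta_i). Collecting: alpha ∧ beta = (3*x*(x - y)) dx ∧ dy + (x*(6*y - z)) dx ∧ dz + (-x*z + 6*y^2) dy ∧ dz.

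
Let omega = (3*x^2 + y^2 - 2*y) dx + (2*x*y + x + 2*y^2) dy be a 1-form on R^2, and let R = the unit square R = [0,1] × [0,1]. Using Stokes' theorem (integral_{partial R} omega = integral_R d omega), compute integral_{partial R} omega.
integral_(partial R) omega = 3

Stokes: integral_partial_R omega = integral_R d omega with d omega = (∂Q/∂x - ∂P/∂y) dx ∧ dy.
  ∂Q/∂x = 2*y + 1
  ∂P/∂y = 2*y - 2
  integrand = ∂Q/∂x - ∂P/∂y = 3.
Integrating over R: integral_0^1 integral_0^1 (3) dx dy = 3.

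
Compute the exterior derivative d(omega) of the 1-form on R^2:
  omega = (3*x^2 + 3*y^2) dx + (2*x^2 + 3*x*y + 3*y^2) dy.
d(omega) = (4*x - 3*y) dx ∧ dy

For a 1-form omega = sum_i f_i dx_i, the exterior derivative is
  d(omega) = sum_{i < j} (∂f_j/∂x_i - ∂f_i/∂x_j) dx_i ∧ dx_j.
  coefficient of dx ∧ dy: ∂f_2/∂x - ∂f_1/∂y = ∂(2*x^2 + 3*x*y + 3*y^2)/∂x - ∂(3*x^2 + 3*y^2)/∂y = 4*x - 3*y
Assembling: d(omega) = (4*x - 3*y) dx ∧ dy.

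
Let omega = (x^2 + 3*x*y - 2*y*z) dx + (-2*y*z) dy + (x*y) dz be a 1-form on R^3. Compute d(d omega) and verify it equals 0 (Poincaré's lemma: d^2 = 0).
d(d omega) = 0

Step 1: d omega = sum_{i<j} (∂f_j/∂x_i - ∂f_i/∂x_j) dx_i ∧ dx_j:
  coeff of dx ∧ dy: -3*x + 2*z
  coeff of dx ∧ dz: 3*y
  coeff of dy ∧ dz: x + 2*y
Step 2: Apply d again to each 2-form coefficient. The only possible 3-form in R^3 is dx ∧ dy ∧ dz, with coefficient
  ∂(coeff of dy∧dz)/∂x - ∂(coeff of dx∧dz)/∂y + ∂(coeff of dx∧dy)/∂z
  = ∂/∂x (x + 2*y) - ∂/∂y (3*y) + ∂/∂z (-3*x + 2*z).
Each of these terms simplifies to sums of mixed partials that cancel in pairs. The result is 0 (by equality of mixed partials for smooth functions — Schwarz / Clairaut).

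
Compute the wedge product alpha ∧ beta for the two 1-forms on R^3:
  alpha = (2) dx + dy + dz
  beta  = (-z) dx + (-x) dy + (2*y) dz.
alpha ∧ beta = (-2*x + z) dx ∧ dy + (4*y + z) dx ∧ dz + (x + 2*y) dy ∧ dz

Distribute the wedge, using dx_i ∧ dx_j = -dx_j ∧ dx_i and dx_i ∧ dx_i = 0. For each pair (i, j) with i < j, the coefficient of dx_i ∧ dx_j in alpha ∧ beta is (alpha_i * beta_j - alpha_j * beta_i). Collecting: alpha ∧ beta = (-2*x + z) dx ∧ dy + (4*y + z) dx ∧ dz + (x + 2*y) dy ∧ dz.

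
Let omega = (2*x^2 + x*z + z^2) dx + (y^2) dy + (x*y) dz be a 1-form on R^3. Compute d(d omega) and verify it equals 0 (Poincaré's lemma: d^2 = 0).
d(d omega) = 0

Step 1: d omega = sum_{i<j} (∂f_j/∂x_i - ∂f_i/∂x_j) dx_i ∧ dx_j:
  coeff of dx ∧ dy: 0
  coeff of dx ∧ dz: -x + y - 2*z
  coeff of dy ∧ dz: x
Step 2: Apply d again to each 2-form coefficient. The only possible 3-form in R^3 is dx ∧ dy ∧ dz, with coefficient
  ∂(coeff of dy∧dz)/∂x - ∂(coeff of dx∧dz)/∂y + ∂(coeff of dx∧dy)/∂z
  = ∂/∂x (x) - ∂/∂y (-x + y - 2*z) + ∂/∂z (0).
Each of these terms simplifies to sums of mixed partials that cancel in pairs. The result is 0 (by equality of mixed partials for smooth functions — Schwarz / Clairaut).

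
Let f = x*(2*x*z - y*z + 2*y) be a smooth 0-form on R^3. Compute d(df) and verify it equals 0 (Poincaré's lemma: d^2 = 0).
d(df) = 0

Step 1: df = sum_i (∂f/∂x_i) dx_i = (4*x*z - y*z + 2*y) dx + (x*(2 - z)) dy + (x*(2*x - y)) dz.
Step 2: Apply d again. Using the 1-form formula, the coefficient of dx ∧ dy in d(df) is ∂^2 f/∂x ∂y - ∂^2 f/∂y ∂x = (2 - z) - (2 - z) = 0 (equality of mixed partials for smooth f).
Similarly for dx ∧ dz and dy ∧ dz — all coefficients vanish. So d(df) = 0.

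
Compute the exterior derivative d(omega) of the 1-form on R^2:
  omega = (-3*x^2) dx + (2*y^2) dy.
d(omega) = 0

For a 1-form omega = sum_i f_i dx_i, the exterior derivative is
  d(omega) = sum_{i < j} (∂f_j/∂x_i - ∂f_i/∂x_j) dx_i ∧ dx_j.

Assembling: d(omega) = 0.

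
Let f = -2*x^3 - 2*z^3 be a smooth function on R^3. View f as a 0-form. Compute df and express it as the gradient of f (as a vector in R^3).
df = (-6*x^2) dx + (0) dy + (-6*z^2) dz; grad f = (-6*x^2, 0, -6*z^2)

For a 0-form f, d f = (∂f/∂x) dx + (∂f/∂y) dy + (∂f/∂z) dz. The components of the vector representation are exactly the entries of grad f in Cartesian coordinates:
  ∂f/∂x = -6*x^2
  ∂f/∂y = 0
  ∂f/∂z = -6*z^2.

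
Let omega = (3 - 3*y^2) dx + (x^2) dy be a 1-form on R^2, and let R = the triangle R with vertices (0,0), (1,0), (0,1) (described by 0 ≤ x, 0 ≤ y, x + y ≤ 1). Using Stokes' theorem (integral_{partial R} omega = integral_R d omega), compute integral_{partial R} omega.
integral_(partial R) omega = 4/3

Stokes: integral_partial_R omega = integral_R d omega with d omega = (∂Q/∂x - ∂P/∂y) dx ∧ dy.
  ∂Q/∂x = 2*x
  ∂P/∂y = -6*y
  integrand = ∂Q/∂x - ∂P/∂y = 2*x + 6*y.
Integrating over R: integral_0^1 integral_0^{1-x} (2*x + 6*y) dy dx = 4/3.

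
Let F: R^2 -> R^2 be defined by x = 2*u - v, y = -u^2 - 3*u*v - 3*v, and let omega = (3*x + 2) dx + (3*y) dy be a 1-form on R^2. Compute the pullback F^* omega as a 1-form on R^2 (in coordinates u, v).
F^* omega = (6*u^3 + 27*u^2*v + 27*u*v^2 + 18*u*v + 12*u + 27*v^2 - 6*v + 4) du + (9*u^3 + 27*u^2*v + 9*u^2 + 54*u*v - 6*u + 30*v - 2) dv

Using F^*(f dg) = (f ∘ F) d(g ∘ F), substitute each coordinate x_i by F_i(u, v) in f_i, and replace dx_i by d F_i = (∂F_i/∂u) du + (∂F_i/∂v) dv.
  For the x component: f_1(F) = 6*u - 3*v + 2; d F_1 = (2) du + (-1) dv
  For the y component: f_2(F) = -3*u^2 - 9*u*v - 9*v; d F_2 = (-2*u - 3*v) du + (-3*u - 3) dv
Combining and collecting du, dv coefficients:
  coeff of du: 6*u^3 + 27*u^2*v + 27*u*v^2 + 18*u*v + 12*u + 27*v^2 - 6*v + 4
  coeff of dv: 9*u^3 + 27*u^2*v + 9*u^2 + 54*u*v - 6*u + 30*v - 2
F^* omega = (6*u^3 + 27*u^2*v + 27*u*v^2 + 18*u*v + 12*u + 27*v^2 - 6*v + 4) du + (9*u^3 + 27*u^2*v + 9*u^2 + 54*u*v - 6*u + 30*v - 2) dv.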